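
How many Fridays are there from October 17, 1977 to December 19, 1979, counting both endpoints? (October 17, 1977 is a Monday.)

113

October 17, 1977 is a Monday; the first Friday on or after it is October 21, 1977 (4 days later).
From October 21, 1977 to December 19, 1979: 71 + 365 + 353 = 789 days (rest of 1977, 1978, to December 19, 1979 in 1979).
789 ÷ 7 = 112 full weeks with remainder 5, so 112 more Fridays after the first → 113.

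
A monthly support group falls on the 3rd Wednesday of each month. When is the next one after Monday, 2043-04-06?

April 2043 starts on a Wednesday; its first Wednesday is the 1st, so the 3rd Wednesday is the 15th — 2043-04-15.
2043-04-15 is after 2043-04-06, so that is the next one.

2043-04-15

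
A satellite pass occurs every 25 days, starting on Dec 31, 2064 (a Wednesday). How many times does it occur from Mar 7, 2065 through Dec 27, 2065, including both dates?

Occurrences land 25·i days after Dec 31, 2064 for i = 0, 1, 2, …
Mar 7, 2065 is 66 days after the start; 66 ÷ 25 = 2 remainder 16; since the remainder is 16, round up to i = 3. First occurrence in the window: #4 on Mar 16, 2065 (3×25 = 75 days in).
Dec 27, 2065 is 361 days after the start; 361 ÷ 25 = 14 remainder 11. Last occurrence in the window: #15 on Dec 16, 2065.
Occurrences #4 through #15: 12 in total.

12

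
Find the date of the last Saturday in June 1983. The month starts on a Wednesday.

June 25, 1983

June 1983 begins on a Wednesday, so the first Saturday is June 4 (3 days later).
June 1983 has 30 days. Adding weeks: 4, 11, 18, 25 — the last one ≤ 30 is the 25th.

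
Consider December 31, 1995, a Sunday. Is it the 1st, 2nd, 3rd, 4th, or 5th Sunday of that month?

5th

Day 31 falls in week ⌈31/7⌉ of the month.
Days 1–7 hold the 1st Sunday, 8–14 the 2nd, 15–21 the 3rd, 22–28 the 4th, 29–31 the 5th.
31 is in the range for the 5th.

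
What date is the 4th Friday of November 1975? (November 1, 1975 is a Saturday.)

November 28, 1975

November 1975 begins on a Saturday, so the first Friday is November 7 (6 days later).
The 4th Friday is 3 weeks later: 7 + 21 = 28.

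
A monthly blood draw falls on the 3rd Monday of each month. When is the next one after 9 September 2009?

21 September 2009

September 2009 starts on a Tuesday; its first Monday is the 7th, so the 3rd Monday is the 21st — 21 September 2009.
21 September 2009 is after 9 September 2009, so that is the next one.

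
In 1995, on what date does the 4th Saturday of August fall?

The first Saturday of August 1995 is August 5.
The 4th Saturday is 3 weeks later: 5 + 21 = 26.

26 August 1995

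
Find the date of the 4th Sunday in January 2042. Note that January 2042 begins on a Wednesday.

January 2042 begins on a Wednesday, so the first Sunday is January 5 (4 days later).
The 4th Sunday is 3 weeks later: 5 + 21 = 26.

2042-01-26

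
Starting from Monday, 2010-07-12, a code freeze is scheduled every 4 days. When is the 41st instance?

2010-12-19

The 41st occurrence is 40 intervals after the first: 40 × 4 = 160 days after 2010-07-12.
July has 31 days — 19 days to the end of July leaves 141.
August has 31 days (110 left).
September has 30 days (80 left).
October has 31 days (49 left).
November has 30 days (19 left).
19 days into December → 2010-12-19.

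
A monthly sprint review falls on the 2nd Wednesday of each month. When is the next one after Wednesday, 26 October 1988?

October 1988 starts on a Saturday; its first Wednesday is the 5th, so the 2nd Wednesday is the 12th — 12 October 1988.
That is not after 26 October 1988, so look at November 1988.
November 1988 starts on a Tuesday; its first Wednesday is the 2nd, so the 2nd Wednesday is the 9th — 9 November 1988.

9 November 1988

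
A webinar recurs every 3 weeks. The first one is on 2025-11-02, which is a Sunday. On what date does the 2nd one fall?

The 2nd occurrence is 1 interval after the first: 1 × 21 = 21 days after 2025-11-02.
21 days later is 2025-11-23.

2025-11-23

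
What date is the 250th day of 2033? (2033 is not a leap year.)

7 September 2033

January has 31 days (250 − 31 = 219 remain).
February has 28 days (219 − 28 = 191 remain).
March has 31 days (191 − 31 = 160 remain).
April has 30 days (160 − 30 = 130 remain).
May has 31 days (130 − 31 = 99 remain).
June has 30 days (99 − 30 = 69 remain).
July has 31 days (69 − 31 = 38 remain).
August has 31 days (38 − 31 = 7 remain).
7 into September → September 7.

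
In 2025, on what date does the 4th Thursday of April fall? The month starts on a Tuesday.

24 April 2025

April 2025 begins on a Tuesday, so the first Thursday is April 3 (2 days later).
The 4th Thursday is 3 weeks later: 3 + 21 = 24.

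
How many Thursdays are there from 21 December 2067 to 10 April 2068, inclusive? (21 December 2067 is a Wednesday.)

16

21 December 2067 is a Wednesday; the first Thursday on or after it is 22 December 2067 (1 day later).
From 22 December 2067 to 10 April 2068: 9 + 31 + 29 + 31 + 10 = 110 days (rest of December, January, February, March, April).
110 ÷ 7 = 15 full weeks with remainder 5, so 15 more Thursdays after the first → 16.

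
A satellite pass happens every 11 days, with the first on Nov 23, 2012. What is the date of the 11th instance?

Mar 13, 2013

The 11th occurrence is 10 intervals after the first: 10 × 11 = 110 days after Nov 23, 2012.
Nov has 30 days — 7 days to the end of Nov leaves 103.
Dec has 31 days (72 left).
Jan has 31 days (41 left).
Feb has 28 days (13 left).
13 days into Mar → Mar 13, 2013.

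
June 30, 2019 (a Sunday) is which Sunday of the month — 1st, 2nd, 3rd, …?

Day 30 falls in week ⌈30/7⌉ of the month.
Days 1–7 hold the 1st Sunday, 8–14 the 2nd, 15–21 the 3rd, 22–28 the 4th, 29–31 the 5th.
30 is in the range for the 5th.

5th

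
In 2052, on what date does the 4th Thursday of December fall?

26 December 2052

The first Thursday of December 2052 is December 5.
The 4th Thursday is 3 weeks later: 5 + 21 = 26.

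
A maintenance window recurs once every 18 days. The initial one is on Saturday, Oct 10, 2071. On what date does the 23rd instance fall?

The 23rd occurrence is 22 intervals after the first: 22 × 18 = 396 days after Oct 10, 2071.
Oct has 31 days — 21 days to the end of Oct leaves 375.
Nov has 30 days (345 left).
Dec has 31 days (314 left).
Jan has 31 days (283 left).
Feb has 29 days (254 left).
Mar has 31 days (223 left).
Apr has 30 days (193 left).
May has 31 days (162 left).
Jun has 30 days (132 left).
Jul has 31 days (101 left).
Aug has 31 days (70 left).
Sep has 30 days (40 left).
Oct has 31 days (9 left).
9 days into Nov → Nov 9, 2072.

Nov 9, 2072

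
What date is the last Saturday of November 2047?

2047-11-30

November 2047 begins on a Friday, so the first Saturday is November 2 (1 day later).
November 2047 has 30 days. Adding weeks: 2, 9, 16, 23, 30 — the last one ≤ 30 is the 30th.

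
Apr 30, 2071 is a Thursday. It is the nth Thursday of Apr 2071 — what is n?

Day 30 falls in week ⌈30/7⌉ of the month.
Days 1–7 hold the 1st Thursday, 8–14 the 2nd, 15–21 the 3rd, 22–28 the 4th, 29–31 the 5th.
30 is in the range for the 5th.

5th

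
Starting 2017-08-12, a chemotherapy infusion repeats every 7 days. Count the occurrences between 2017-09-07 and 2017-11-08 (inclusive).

9

Occurrences land 7·i days after 2017-08-12 for i = 0, 1, 2, …
2017-09-07 is 26 days after the start; 26 ÷ 7 = 3 remainder 5; since the remainder is 5, round up to i = 4. First occurrence in the window: #5 on 2017-09-09 (4×7 = 28 days in).
2017-11-08 is 88 days after the start; 88 ÷ 7 = 12 remainder 4. Last occurrence in the window: #13 on 2017-11-04.
Occurrences #5 through #13: 9 in total.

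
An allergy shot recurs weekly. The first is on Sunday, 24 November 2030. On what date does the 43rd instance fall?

14 September 2031

The 43rd occurrence is 42 intervals after the first: 42 × 7 = 294 days after 24 November 2030.
November has 30 days — 6 days to the end of November leaves 288.
December has 31 days (257 left).
January has 31 days (226 left).
February has 28 days (198 left).
March has 31 days (167 left).
April has 30 days (137 left).
May has 31 days (106 left).
June has 30 days (76 left).
July has 31 days (45 left).
August has 31 days (14 left).
14 days into September → 14 September 2031.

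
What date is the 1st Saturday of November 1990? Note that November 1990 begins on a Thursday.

November 1990 begins on a Thursday, so the first Saturday is November 3 (2 days later).

1990-11-03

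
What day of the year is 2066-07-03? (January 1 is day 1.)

184

Days in months before July: 31 + 28 + 31 + 30 + 31 + 30 = 181.
Plus 3 days into July → day 184.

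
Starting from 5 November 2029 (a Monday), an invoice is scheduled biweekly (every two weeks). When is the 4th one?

17 December 2029

The 4th occurrence is 3 intervals after the first: 3 × 14 = 42 days after 5 November 2029.
November has 30 days — 25 days to the end of November leaves 17.
17 days into December → 17 December 2029.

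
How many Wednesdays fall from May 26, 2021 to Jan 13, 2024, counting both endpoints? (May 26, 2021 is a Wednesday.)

138

May 26, 2021 is a Wednesday; the first Wednesday on or after it is May 26, 2021.
From May 26, 2021 to Jan 13, 2024: 219 + 365 + 365 + 13 = 962 days (rest of 2021, 2022, 2023, to Jan 13, 2024 in 2024).
962 ÷ 7 = 137 full weeks with remainder 3, so 137 more Wednesdays after the first → 138.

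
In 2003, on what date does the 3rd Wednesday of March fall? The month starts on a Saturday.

March 2003 begins on a Saturday, so the first Wednesday is March 5 (4 days later).
The 3rd Wednesday is 2 weeks later: 5 + 14 = 19.

19 March 2003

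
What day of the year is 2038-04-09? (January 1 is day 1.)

99

Days in months before April: 31 + 28 + 31 = 90.
Plus 9 days into April → day 99.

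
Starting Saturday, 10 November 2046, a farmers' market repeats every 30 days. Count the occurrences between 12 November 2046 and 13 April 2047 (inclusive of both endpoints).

Occurrences land 30·i days after 10 November 2046 for i = 0, 1, 2, …
12 November 2046 is 2 days after the start; 2 ÷ 30 = 0 remainder 2; since the remainder is 2, round up to i = 1. First occurrence in the window: #2 on 10 December 2046 (1×30 = 30 days in).
13 April 2047 is 154 days after the start; 154 ÷ 30 = 5 remainder 4. Last occurrence in the window: #6 on 9 April 2047.
Occurrences #2 through #6: 5 in total.

5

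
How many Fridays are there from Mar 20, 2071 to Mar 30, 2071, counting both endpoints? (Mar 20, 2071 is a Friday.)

2

Mar 20, 2071 is a Friday; the first Friday on or after it is Mar 20, 2071.
From Mar 20, 2071 to Mar 30, 2071 is 30 − 20 = 10 days.
10 ÷ 7 = 1 full weeks with remainder 3, so 1 more Fridays after the first → 2.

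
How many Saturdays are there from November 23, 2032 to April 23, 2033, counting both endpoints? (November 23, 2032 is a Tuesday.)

November 23, 2032 is a Tuesday; the first Saturday on or after it is November 27, 2032 (4 days later).
From November 27, 2032 to April 23, 2033: 3 + 31 + 31 + 28 + 31 + 23 = 147 days (rest of November, December, January, February, March, April).
147 ÷ 7 = 21 full weeks with remainder 0, so 21 more Saturdays after the first → 22.

22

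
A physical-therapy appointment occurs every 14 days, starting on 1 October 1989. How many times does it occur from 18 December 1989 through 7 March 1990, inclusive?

Occurrences land 14·i days after 1 October 1989 for i = 0, 1, 2, …
18 December 1989 is 78 days after the start; 78 ÷ 14 = 5 remainder 8; since the remainder is 8, round up to i = 6. First occurrence in the window: #7 on 24 December 1989 (6×14 = 84 days in).
7 March 1990 is 157 days after the start; 157 ÷ 14 = 11 remainder 3. Last occurrence in the window: #12 on 4 March 1990.
Occurrences #7 through #12: 6 in total.

6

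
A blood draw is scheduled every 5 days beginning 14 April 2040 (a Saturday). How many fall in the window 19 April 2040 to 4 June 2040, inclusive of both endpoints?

Occurrences land 5·i days after 14 April 2040 for i = 0, 1, 2, …
19 April 2040 is 5 days after the start; 5 ÷ 5 = 1 remainder 0. First occurrence in the window: #2 on 19 April 2040 (1×5 = 5 days in).
4 June 2040 is 51 days after the start; 51 ÷ 5 = 10 remainder 1. Last occurrence in the window: #11 on 3 June 2040.
Occurrences #2 through #11: 10 in total.

10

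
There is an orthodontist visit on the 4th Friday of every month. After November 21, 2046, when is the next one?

November 2046 starts on a Thursday; its first Friday is the 2nd, so the 4th Friday is the 23rd — November 23, 2046.
November 23, 2046 is after November 21, 2046, so that is the next one.

November 23, 2046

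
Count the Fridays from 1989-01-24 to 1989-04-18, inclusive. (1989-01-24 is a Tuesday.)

1989-01-24 is a Tuesday; the first Friday on or after it is 1989-01-27 (3 days later).
From 1989-01-27 to 1989-04-18: 4 + 28 + 31 + 18 = 81 days (rest of January, February, March, April).
81 ÷ 7 = 11 full weeks with remainder 4, so 11 more Fridays after the first → 12.

12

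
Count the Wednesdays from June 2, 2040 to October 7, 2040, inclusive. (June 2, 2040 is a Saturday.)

June 2, 2040 is a Saturday; the first Wednesday on or after it is June 6, 2040 (4 days later).
From June 6, 2040 to October 7, 2040: 24 + 31 + 31 + 30 + 7 = 123 days (rest of June, July, August, September, October).
123 ÷ 7 = 17 full weeks with remainder 4, so 17 more Wednesdays after the first → 18.

18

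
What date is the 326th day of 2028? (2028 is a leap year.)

Jan has 31 days (326 − 31 = 295 remain).
Feb has 29 days (295 − 29 = 266 remain).
Mar has 31 days (266 − 31 = 235 remain).
Apr has 30 days (235 − 30 = 205 remain).
May has 31 days (205 − 31 = 174 remain).
Jun has 30 days (174 − 30 = 144 remain).
Jul has 31 days (144 − 31 = 113 remain).
Aug has 31 days (113 − 31 = 82 remain).
Sep has 30 days (82 − 30 = 52 remain).
Oct has 31 days (52 − 31 = 21 remain).
21 into Nov → Nov 21.

Nov 21, 2028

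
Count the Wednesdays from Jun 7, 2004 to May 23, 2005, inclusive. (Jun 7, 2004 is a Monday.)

Jun 7, 2004 is a Monday; the first Wednesday on or after it is Jun 9, 2004 (2 days later).
From Jun 9, 2004 to May 23, 2005: 205 + 143 = 348 days (rest of 2004, to May 23, 2005 in 2005).
348 ÷ 7 = 49 full weeks with remainder 5, so 49 more Wednesdays after the first → 50.

50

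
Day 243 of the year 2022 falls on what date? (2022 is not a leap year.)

January has 31 days (243 − 31 = 212 remain).
February has 28 days (212 − 28 = 184 remain).
March has 31 days (184 − 31 = 153 remain).
April has 30 days (153 − 30 = 123 remain).
May has 31 days (123 − 31 = 92 remain).
June has 30 days (92 − 30 = 62 remain).
July has 31 days (62 − 31 = 31 remain).
31 into August → August 31.

31 August 2022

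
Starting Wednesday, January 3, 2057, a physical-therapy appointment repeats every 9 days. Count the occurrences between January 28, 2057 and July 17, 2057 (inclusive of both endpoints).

19

Occurrences land 9·i days after January 3, 2057 for i = 0, 1, 2, …
January 28, 2057 is 25 days after the start; 25 ÷ 9 = 2 remainder 7; since the remainder is 7, round up to i = 3. First occurrence in the window: #4 on January 30, 2057 (3×9 = 27 days in).
July 17, 2057 is 195 days after the start; 195 ÷ 9 = 21 remainder 6. Last occurrence in the window: #22 on July 11, 2057.
Occurrences #4 through #22: 19 in total.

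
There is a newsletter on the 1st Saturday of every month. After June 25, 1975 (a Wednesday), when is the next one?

June 1975 starts on a Sunday, so its 1st Saturday is June 7, 1975 (6 days in).
That is not after June 25, 1975, so look at July 1975.
July 1975 starts on a Tuesday, so its 1st Saturday is July 5, 1975 (4 days in).

July 5, 1975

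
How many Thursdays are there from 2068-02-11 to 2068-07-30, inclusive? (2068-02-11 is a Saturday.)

24

2068-02-11 is a Saturday; the first Thursday on or after it is 2068-02-16 (5 days later).
From 2068-02-16 to 2068-07-30: 13 + 31 + 30 + 31 + 30 + 30 = 165 days (rest of February, March, April, May, June, July).
165 ÷ 7 = 23 full weeks with remainder 4, so 23 more Thursdays after the first → 24.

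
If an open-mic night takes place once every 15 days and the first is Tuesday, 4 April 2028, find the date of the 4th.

The 4th occurrence is 3 intervals after the first: 3 × 15 = 45 days after 4 April 2028.
April has 30 days — 26 days to the end of April leaves 19.
19 days into May → 19 May 2028.

19 May 2028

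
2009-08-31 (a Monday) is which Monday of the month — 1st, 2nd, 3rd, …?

5th

Day 31 falls in week ⌈31/7⌉ of the month.
Days 1–7 hold the 1st Monday, 8–14 the 2nd, 15–21 the 3rd, 22–28 the 4th, 29–31 the 5th.
31 is in the range for the 5th.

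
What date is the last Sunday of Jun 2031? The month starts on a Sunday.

Jun 2031 begins on a Sunday, so the first Sunday is Jun 1.
Jun 2031 has 30 days. Adding weeks: 1, 8, 15, 22, 29 — the last one ≤ 30 is the 29th.

Jun 29, 2031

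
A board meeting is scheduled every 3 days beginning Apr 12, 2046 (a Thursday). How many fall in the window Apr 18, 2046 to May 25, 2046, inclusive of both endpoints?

13

Occurrences land 3·i days after Apr 12, 2046 for i = 0, 1, 2, …
Apr 18, 2046 is 6 days after the start; 6 ÷ 3 = 2 remainder 0. First occurrence in the window: #3 on Apr 18, 2046 (2×3 = 6 days in).
May 25, 2046 is 43 days after the start; 43 ÷ 3 = 14 remainder 1. Last occurrence in the window: #15 on May 24, 2046.
Occurrences #3 through #15: 13 in total.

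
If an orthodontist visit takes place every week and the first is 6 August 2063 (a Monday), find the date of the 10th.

The 10th occurrence is 9 intervals after the first: 9 × 7 = 63 days after 6 August 2063.
August has 31 days — 25 days to the end of August leaves 38.
September has 30 days (8 left).
8 days into October → 8 October 2063.

8 October 2063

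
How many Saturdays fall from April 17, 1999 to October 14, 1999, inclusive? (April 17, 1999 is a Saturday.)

26

April 17, 1999 is a Saturday; the first Saturday on or after it is April 17, 1999.
From April 17, 1999 to October 14, 1999: 13 + 31 + 30 + 31 + 31 + 30 + 14 = 180 days (rest of April, May, June, July, August, September, October).
180 ÷ 7 = 25 full weeks with remainder 5, so 25 more Saturdays after the first → 26.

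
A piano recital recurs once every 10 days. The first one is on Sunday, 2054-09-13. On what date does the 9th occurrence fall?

The 9th occurrence is 8 intervals after the first: 8 × 10 = 80 days after 2054-09-13.
September has 30 days — 17 days to the end of September leaves 63.
October has 31 days (32 left).
November has 30 days (2 left).
2 days into December → 2054-12-02.

2054-12-02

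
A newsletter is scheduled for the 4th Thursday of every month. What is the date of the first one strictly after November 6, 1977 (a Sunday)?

November 24, 1977

November 1977 starts on a Tuesday; its first Thursday is the 3rd, so the 4th Thursday is the 24th — November 24, 1977.
November 24, 1977 is after November 6, 1977, so that is the next one.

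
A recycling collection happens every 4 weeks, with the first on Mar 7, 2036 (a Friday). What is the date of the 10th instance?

The 10th occurrence is 9 intervals after the first: 9 × 28 = 252 days after Mar 7, 2036.
Mar has 31 days — 24 days to the end of Mar leaves 228.
Apr has 30 days (198 left).
May has 31 days (167 left).
Jun has 30 days (137 left).
Jul has 31 days (106 left).
Aug has 31 days (75 left).
Sep has 30 days (45 left).
Oct has 31 days (14 left).
14 days into Nov → Nov 14, 2036.

Nov 14, 2036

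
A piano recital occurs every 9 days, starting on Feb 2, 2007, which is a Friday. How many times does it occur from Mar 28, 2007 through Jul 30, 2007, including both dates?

14

Occurrences land 9·i days after Feb 2, 2007 for i = 0, 1, 2, …
Mar 28, 2007 is 54 days after the start; 54 ÷ 9 = 6 remainder 0. First occurrence in the window: #7 on Mar 28, 2007 (6×9 = 54 days in).
Jul 30, 2007 is 178 days after the start; 178 ÷ 9 = 19 remainder 7. Last occurrence in the window: #20 on Jul 23, 2007.
Occurrences #7 through #20: 14 in total.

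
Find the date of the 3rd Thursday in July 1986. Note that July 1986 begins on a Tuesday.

July 1986 begins on a Tuesday, so the first Thursday is July 3 (2 days later).
The 3rd Thursday is 2 weeks later: 3 + 14 = 17.

July 17, 1986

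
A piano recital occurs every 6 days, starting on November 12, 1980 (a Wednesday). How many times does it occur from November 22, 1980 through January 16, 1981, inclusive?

9

Occurrences land 6·i days after November 12, 1980 for i = 0, 1, 2, …
November 22, 1980 is 10 days after the start; 10 ÷ 6 = 1 remainder 4; since the remainder is 4, round up to i = 2. First occurrence in the window: #3 on November 24, 1980 (2×6 = 12 days in).
January 16, 1981 is 65 days after the start; 65 ÷ 6 = 10 remainder 5. Last occurrence in the window: #11 on January 11, 1981.
Occurrences #3 through #11: 9 in total.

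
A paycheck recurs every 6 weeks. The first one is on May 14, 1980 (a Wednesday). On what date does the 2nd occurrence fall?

The 2nd occurrence is 1 interval after the first: 1 × 42 = 42 days after May 14, 1980.
May has 31 days — 17 days to the end of May leaves 25.
25 days into Jun → Jun 25, 1980.

Jun 25, 1980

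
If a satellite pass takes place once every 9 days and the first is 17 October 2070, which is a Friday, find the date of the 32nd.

The 32nd occurrence is 31 intervals after the first: 31 × 9 = 279 days after 17 October 2070.
October has 31 days — 14 days to the end of October leaves 265.
November has 30 days (235 left).
December has 31 days (204 left).
January has 31 days (173 left).
February has 28 days (145 left).
March has 31 days (114 left).
April has 30 days (84 left).
May has 31 days (53 left).
June has 30 days (23 left).
23 days into July → 23 July 2071.

23 July 2071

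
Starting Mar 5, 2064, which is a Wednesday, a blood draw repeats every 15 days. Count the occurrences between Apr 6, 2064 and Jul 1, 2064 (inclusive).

Occurrences land 15·i days after Mar 5, 2064 for i = 0, 1, 2, …
Apr 6, 2064 is 32 days after the start; 32 ÷ 15 = 2 remainder 2; since the remainder is 2, round up to i = 3. First occurrence in the window: #4 on Apr 19, 2064 (3×15 = 45 days in).
Jul 1, 2064 is 118 days after the start; 118 ÷ 15 = 7 remainder 13. Last occurrence in the window: #8 on Jun 18, 2064.
Occurrences #4 through #8: 5 in total.

5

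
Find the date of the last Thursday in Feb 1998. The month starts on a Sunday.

Feb 1998 begins on a Sunday, so the first Thursday is Feb 5 (4 days later).
Feb 1998 has 28 days. Adding weeks: 5, 12, 19, 26 — the last one ≤ 28 is the 26th.

Feb 26, 1998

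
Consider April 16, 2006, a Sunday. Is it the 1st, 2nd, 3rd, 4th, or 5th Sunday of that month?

Day 16 falls in week ⌈16/7⌉ of the month.
Days 1–7 hold the 1st Sunday, 8–14 the 2nd, 15–21 the 3rd, 22–28 the 4th, 29–31 the 5th.
16 is in the range for the 3rd.

3rd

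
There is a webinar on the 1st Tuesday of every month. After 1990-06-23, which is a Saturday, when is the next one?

June 1990 starts on a Friday, so its 1st Tuesday is 1990-06-05 (4 days in).
That is not after 1990-06-23, so look at July 1990.
July 1990 starts on a Sunday, so its 1st Tuesday is 1990-07-03 (2 days in).

1990-07-03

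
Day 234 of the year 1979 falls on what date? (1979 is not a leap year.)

January has 31 days (234 − 31 = 203 remain).
February has 28 days (203 − 28 = 175 remain).
March has 31 days (175 − 31 = 144 remain).
April has 30 days (144 − 30 = 114 remain).
May has 31 days (114 − 31 = 83 remain).
June has 30 days (83 − 30 = 53 remain).
July has 31 days (53 − 31 = 22 remain).
22 into August → August 22.

22 August 1979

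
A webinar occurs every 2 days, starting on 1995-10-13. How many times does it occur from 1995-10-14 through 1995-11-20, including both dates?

19

Occurrences land 2·i days after 1995-10-13 for i = 0, 1, 2, …
1995-10-14 is 1 day after the start; 1 ÷ 2 = 0 remainder 1; since the remainder is 1, round up to i = 1. First occurrence in the window: #2 on 1995-10-15 (1×2 = 2 days in).
1995-11-20 is 38 days after the start; 38 ÷ 2 = 19 remainder 0. Last occurrence in the window: #20 on 1995-11-20.
Occurrences #2 through #20: 19 in total.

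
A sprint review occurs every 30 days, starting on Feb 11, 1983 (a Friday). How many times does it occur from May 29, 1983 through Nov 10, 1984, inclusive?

Occurrences land 30·i days after Feb 11, 1983 for i = 0, 1, 2, …
May 29, 1983 is 107 days after the start; 107 ÷ 30 = 3 remainder 17; since the remainder is 17, round up to i = 4. First occurrence in the window: #5 on Jun 11, 1983 (4×30 = 120 days in).
Nov 10, 1984 is 638 days after the start; 638 ÷ 30 = 21 remainder 8. Last occurrence in the window: #22 on Nov 2, 1984.
Occurrences #5 through #22: 18 in total.

18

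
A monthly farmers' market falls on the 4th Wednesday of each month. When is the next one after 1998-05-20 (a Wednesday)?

May 1998 starts on a Friday; its first Wednesday is the 6th, so the 4th Wednesday is the 27th — 1998-05-27.
1998-05-27 is after 1998-05-20, so that is the next one.

1998-05-27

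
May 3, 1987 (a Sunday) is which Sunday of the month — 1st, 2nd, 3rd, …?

1st

Day 3 falls in week ⌈3/7⌉ of the month.
Days 1–7 hold the 1st Sunday, 8–14 the 2nd, 15–21 the 3rd, 22–28 the 4th, 29–31 the 5th.
3 is in the range for the 1st.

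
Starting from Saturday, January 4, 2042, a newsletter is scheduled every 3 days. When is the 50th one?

May 31, 2042

The 50th occurrence is 49 intervals after the first: 49 × 3 = 147 days after January 4, 2042.
January has 31 days — 27 days to the end of January leaves 120.
February has 28 days (92 left).
March has 31 days (61 left).
April has 30 days (31 left).
31 days into May → May 31, 2042.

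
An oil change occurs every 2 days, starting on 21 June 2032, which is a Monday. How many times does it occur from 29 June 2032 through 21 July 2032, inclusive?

Occurrences land 2·i days after 21 June 2032 for i = 0, 1, 2, …
29 June 2032 is 8 days after the start; 8 ÷ 2 = 4 remainder 0. First occurrence in the window: #5 on 29 June 2032 (4×2 = 8 days in).
21 July 2032 is 30 days after the start; 30 ÷ 2 = 15 remainder 0. Last occurrence in the window: #16 on 21 July 2032.
Occurrences #5 through #16: 12 in total.

12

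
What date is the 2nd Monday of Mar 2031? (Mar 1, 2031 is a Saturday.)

Mar 2031 begins on a Saturday, so the first Monday is Mar 3 (2 days later).
The 2nd Monday is 1 weeks later: 3 + 7 = 10.

Mar 10, 2031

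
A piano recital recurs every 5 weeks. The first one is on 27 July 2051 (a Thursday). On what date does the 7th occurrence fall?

22 February 2052

The 7th occurrence is 6 intervals after the first: 6 × 35 = 210 days after 27 July 2051.
July has 31 days — 4 days to the end of July leaves 206.
August has 31 days (175 left).
September has 30 days (145 left).
October has 31 days (114 left).
November has 30 days (84 left).
December has 31 days (53 left).
January has 31 days (22 left).
22 days into February → 22 February 2052.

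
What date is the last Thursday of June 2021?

2021-06-24

June 2021 begins on a Tuesday, so the first Thursday is June 3 (2 days later).
June 2021 has 30 days. Adding weeks: 3, 10, 17, 24 — the last one ≤ 30 is the 24th.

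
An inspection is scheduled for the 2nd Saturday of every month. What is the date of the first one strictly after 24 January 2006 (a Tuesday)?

11 February 2006

January 2006 starts on a Sunday; its first Saturday is the 7th, so the 2nd Saturday is the 14th — 14 January 2006.
That is not after 24 January 2006, so look at February 2006.
February 2006 starts on a Wednesday; its first Saturday is the 4th, so the 2nd Saturday is the 11th — 11 February 2006.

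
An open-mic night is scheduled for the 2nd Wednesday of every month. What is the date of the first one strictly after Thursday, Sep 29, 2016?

Sep 2016 starts on a Thursday; its first Wednesday is the 7th, so the 2nd Wednesday is the 14th — Sep 14, 2016.
That is not after Sep 29, 2016, so look at Oct 2016.
Oct 2016 starts on a Saturday; its first Wednesday is the 5th, so the 2nd Wednesday is the 12th — Oct 12, 2016.

Oct 12, 2016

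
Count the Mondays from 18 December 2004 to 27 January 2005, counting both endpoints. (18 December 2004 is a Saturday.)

6

18 December 2004 is a Saturday; the first Monday on or after it is 20 December 2004 (2 days later).
From 20 December 2004 to 27 January 2005: 11 + 27 = 38 days (rest of December, January).
38 ÷ 7 = 5 full weeks with remainder 3, so 5 more Mondays after the first → 6.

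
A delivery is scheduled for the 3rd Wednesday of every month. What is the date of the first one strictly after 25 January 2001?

January 2001 starts on a Monday; its first Wednesday is the 3rd, so the 3rd Wednesday is the 17th — 17 January 2001.
That is not after 25 January 2001, so look at February 2001.
February 2001 starts on a Thursday; its first Wednesday is the 7th, so the 3rd Wednesday is the 21st — 21 February 2001.

21 February 2001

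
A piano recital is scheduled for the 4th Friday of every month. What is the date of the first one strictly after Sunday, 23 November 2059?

28 November 2059

November 2059 starts on a Saturday; its first Friday is the 7th, so the 4th Friday is the 28th — 28 November 2059.
28 November 2059 is after 23 November 2059, so that is the next one.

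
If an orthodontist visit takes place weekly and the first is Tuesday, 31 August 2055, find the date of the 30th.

21 March 2056

The 30th occurrence is 29 intervals after the first: 29 × 7 = 203 days after 31 August 2055.
August has 31 days — 0 days to the end of August leaves 203.
September has 30 days (173 left).
October has 31 days (142 left).
November has 30 days (112 left).
December has 31 days (81 left).
January has 31 days (50 left).
February has 29 days (21 left).
21 days into March → 21 March 2056.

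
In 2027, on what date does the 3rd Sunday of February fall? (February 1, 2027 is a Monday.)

2027-02-21

February 2027 begins on a Monday, so the first Sunday is February 7 (6 days later).
The 3rd Sunday is 2 weeks later: 7 + 14 = 21.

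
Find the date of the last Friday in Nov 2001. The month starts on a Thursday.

Nov 2001 begins on a Thursday, so the first Friday is Nov 2 (1 day later).
Nov 2001 has 30 days. Adding weeks: 2, 9, 16, 23, 30 — the last one ≤ 30 is the 30th.

Nov 30, 2001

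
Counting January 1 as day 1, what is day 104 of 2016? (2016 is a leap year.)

January has 31 days (104 − 31 = 73 remain).
February has 29 days (73 − 29 = 44 remain).
March has 31 days (44 − 31 = 13 remain).
13 into April → April 13.

2016-04-13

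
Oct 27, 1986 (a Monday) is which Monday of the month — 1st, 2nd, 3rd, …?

Day 27 falls in week ⌈27/7⌉ of the month.
Days 1–7 hold the 1st Monday, 8–14 the 2nd, 15–21 the 3rd, 22–28 the 4th, 29–31 the 5th.
27 is in the range for the 4th.

4th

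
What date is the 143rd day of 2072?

22 May 2072

January has 31 days (143 − 31 = 112 remain).
February has 29 days (112 − 29 = 83 remain).
March has 31 days (83 − 31 = 52 remain).
April has 30 days (52 − 30 = 22 remain).
22 into May → May 22.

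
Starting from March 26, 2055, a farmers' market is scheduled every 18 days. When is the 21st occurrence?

March 20, 2056

The 21st occurrence is 20 intervals after the first: 20 × 18 = 360 days after March 26, 2055.
March has 31 days — 5 days to the end of March leaves 355.
April has 30 days (325 left).
May has 31 days (294 left).
June has 30 days (264 left).
July has 31 days (233 left).
August has 31 days (202 left).
September has 30 days (172 left).
October has 31 days (141 left).
November has 30 days (111 left).
December has 31 days (80 left).
January has 31 days (49 left).
February has 29 days (20 left).
20 days into March → March 20, 2056.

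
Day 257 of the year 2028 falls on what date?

January has 31 days (257 − 31 = 226 remain).
February has 29 days (226 − 29 = 197 remain).
March has 31 days (197 − 31 = 166 remain).
April has 30 days (166 − 30 = 136 remain).
May has 31 days (136 − 31 = 105 remain).
June has 30 days (105 − 30 = 75 remain).
July has 31 days (75 − 31 = 44 remain).
August has 31 days (44 − 31 = 13 remain).
13 into September → September 13.

13 September 2028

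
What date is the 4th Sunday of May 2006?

May 28, 2006

May 2006 begins on a Monday, so the first Sunday is May 7 (6 days later).
The 4th Sunday is 3 weeks later: 7 + 21 = 28.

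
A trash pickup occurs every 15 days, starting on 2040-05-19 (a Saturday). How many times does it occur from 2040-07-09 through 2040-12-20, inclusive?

11

Occurrences land 15·i days after 2040-05-19 for i = 0, 1, 2, …
2040-07-09 is 51 days after the start; 51 ÷ 15 = 3 remainder 6; since the remainder is 6, round up to i = 4. First occurrence in the window: #5 on 2040-07-18 (4×15 = 60 days in).
2040-12-20 is 215 days after the start; 215 ÷ 15 = 14 remainder 5. Last occurrence in the window: #15 on 2040-12-15.
Occurrences #5 through #15: 11 in total.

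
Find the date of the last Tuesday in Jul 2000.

Jul 2000 begins on a Saturday, so the first Tuesday is Jul 4 (3 days later).
Jul 2000 has 31 days. Adding weeks: 4, 11, 18, 25 — the last one ≤ 31 is the 25th.

Jul 25, 2000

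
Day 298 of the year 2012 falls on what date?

January has 31 days (298 − 31 = 267 remain).
February has 29 days (267 − 29 = 238 remain).
March has 31 days (238 − 31 = 207 remain).
April has 30 days (207 − 30 = 177 remain).
May has 31 days (177 − 31 = 146 remain).
June has 30 days (146 − 30 = 116 remain).
July has 31 days (116 − 31 = 85 remain).
August has 31 days (85 − 31 = 54 remain).
September has 30 days (54 − 30 = 24 remain).
24 into October → October 24.

October 24, 2012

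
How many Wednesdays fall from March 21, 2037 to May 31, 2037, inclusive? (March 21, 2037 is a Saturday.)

March 21, 2037 is a Saturday; the first Wednesday on or after it is March 25, 2037 (4 days later).
From March 25, 2037 to May 31, 2037: 6 + 30 + 31 = 67 days (rest of March, April, May).
67 ÷ 7 = 9 full weeks with remainder 4, so 9 more Wednesdays after the first → 10.

10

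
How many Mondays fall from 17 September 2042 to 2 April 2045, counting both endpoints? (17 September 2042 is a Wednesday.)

132

17 September 2042 is a Wednesday; the first Monday on or after it is 22 September 2042 (5 days later).
From 22 September 2042 to 2 April 2045: 100 + 365 + 366 + 92 = 923 days (rest of 2042, 2043, 2044, to 2 April 2045 in 2045).
923 ÷ 7 = 131 full weeks with remainder 6, so 131 more Mondays after the first → 132.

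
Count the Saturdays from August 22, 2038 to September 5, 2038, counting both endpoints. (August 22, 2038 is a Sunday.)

August 22, 2038 is a Sunday; the first Saturday on or after it is August 28, 2038 (6 days later).
From August 28, 2038 to September 5, 2038: 3 + 5 = 8 days (rest of August, September).
8 ÷ 7 = 1 full weeks with remainder 1, so 1 more Saturdays after the first → 2.

2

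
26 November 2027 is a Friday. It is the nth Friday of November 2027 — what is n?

4th

Day 26 falls in week ⌈26/7⌉ of the month.
Days 1–7 hold the 1st Friday, 8–14 the 2nd, 15–21 the 3rd, 22–28 the 4th, 29–31 the 5th.
26 is in the range for the 4th.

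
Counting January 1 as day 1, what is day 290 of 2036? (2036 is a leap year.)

2036-10-16

January has 31 days (290 − 31 = 259 remain).
February has 29 days (259 − 29 = 230 remain).
March has 31 days (230 − 31 = 199 remain).
April has 30 days (199 − 30 = 169 remain).
May has 31 days (169 − 31 = 138 remain).
June has 30 days (138 − 30 = 108 remain).
July has 31 days (108 − 31 = 77 remain).
August has 31 days (77 − 31 = 46 remain).
September has 30 days (46 − 30 = 16 remain).
16 into October → October 16.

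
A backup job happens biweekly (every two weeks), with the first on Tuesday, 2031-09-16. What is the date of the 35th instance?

The 35th occurrence is 34 intervals after the first: 34 × 14 = 476 days after 2031-09-16.
September has 30 days — 14 days to the end of September leaves 462.
From end of September to end of 2031 is 92 days (370 left).
2032 has 366 days (4 left).
4 days into January → 2033-01-04.

2033-01-04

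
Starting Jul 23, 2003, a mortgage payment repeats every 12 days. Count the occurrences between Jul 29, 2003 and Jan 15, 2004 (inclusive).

Occurrences land 12·i days after Jul 23, 2003 for i = 0, 1, 2, …
Jul 29, 2003 is 6 days after the start; 6 ÷ 12 = 0 remainder 6; since the remainder is 6, round up to i = 1. First occurrence in the window: #2 on Aug 4, 2003 (1×12 = 12 days in).
Jan 15, 2004 is 176 days after the start; 176 ÷ 12 = 14 remainder 8. Last occurrence in the window: #15 on Jan 7, 2004.
Occurrences #2 through #15: 14 in total.

14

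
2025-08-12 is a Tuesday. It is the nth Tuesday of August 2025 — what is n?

2nd

Day 12 falls in week ⌈12/7⌉ of the month.
Days 1–7 hold the 1st Tuesday, 8–14 the 2nd, 15–21 the 3rd, 22–28 the 4th, 29–31 the 5th.
12 is in the range for the 2nd.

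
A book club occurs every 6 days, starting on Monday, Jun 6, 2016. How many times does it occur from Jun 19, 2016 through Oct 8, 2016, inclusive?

Occurrences land 6·i days after Jun 6, 2016 for i = 0, 1, 2, …
Jun 19, 2016 is 13 days after the start; 13 ÷ 6 = 2 remainder 1; since the remainder is 1, round up to i = 3. First occurrence in the window: #4 on Jun 24, 2016 (3×6 = 18 days in).
Oct 8, 2016 is 124 days after the start; 124 ÷ 6 = 20 remainder 4. Last occurrence in the window: #21 on Oct 4, 2016.
Occurrences #4 through #21: 18 in total.

18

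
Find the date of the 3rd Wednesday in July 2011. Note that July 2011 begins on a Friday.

July 2011 begins on a Friday, so the first Wednesday is July 6 (5 days later).
The 3rd Wednesday is 2 weeks later: 6 + 14 = 20.

2011-07-20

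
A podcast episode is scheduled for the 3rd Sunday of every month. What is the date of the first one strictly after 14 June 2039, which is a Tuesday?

19 June 2039

June 2039 starts on a Wednesday; its first Sunday is the 5th, so the 3rd Sunday is the 19th — 19 June 2039.
19 June 2039 is after 14 June 2039, so that is the next one.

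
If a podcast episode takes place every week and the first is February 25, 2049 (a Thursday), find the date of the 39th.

The 39th occurrence is 38 intervals after the first: 38 × 7 = 266 days after February 25, 2049.
February has 28 days — 3 days to the end of February leaves 263.
March has 31 days (232 left).
April has 30 days (202 left).
May has 31 days (171 left).
June has 30 days (141 left).
July has 31 days (110 left).
August has 31 days (79 left).
September has 30 days (49 left).
October has 31 days (18 left).
18 days into November → November 18, 2049.

November 18, 2049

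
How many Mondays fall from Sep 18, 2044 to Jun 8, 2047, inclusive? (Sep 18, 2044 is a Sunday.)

Sep 18, 2044 is a Sunday; the first Monday on or after it is Sep 19, 2044 (1 day later).
From Sep 19, 2044 to Jun 8, 2047: 103 + 365 + 365 + 159 = 992 days (rest of 2044, 2045, 2046, to Jun 8, 2047 in 2047).
992 ÷ 7 = 141 full weeks with remainder 5, so 141 more Mondays after the first → 142.

142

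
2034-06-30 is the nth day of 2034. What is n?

Days in months before June: 31 + 28 + 31 + 30 + 31 = 151.
Plus 30 days into June → day 181.

181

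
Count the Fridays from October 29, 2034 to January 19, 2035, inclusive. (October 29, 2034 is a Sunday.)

12

October 29, 2034 is a Sunday; the first Friday on or after it is November 3, 2034 (5 days later).
From November 3, 2034 to January 19, 2035: 27 + 31 + 19 = 77 days (rest of November, December, January).
77 ÷ 7 = 11 full weeks with remainder 0, so 11 more Fridays after the first → 12.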